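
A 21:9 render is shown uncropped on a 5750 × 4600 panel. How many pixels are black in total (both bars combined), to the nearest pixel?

21:9 (2.333) > 5:4 (1.250), so the render fills the width.
Content height = 5750 × 9/21 ≈ 2464.2857 px.
4600 − 2464.2857 = 2135.7143 px of bars.
Across the 5750-px span: 2135.7143 × 5750 ≈ 12280357 px.

12280357 pixels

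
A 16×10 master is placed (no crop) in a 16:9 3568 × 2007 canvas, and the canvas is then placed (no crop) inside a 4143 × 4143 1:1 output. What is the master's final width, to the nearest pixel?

3729 px

Inside the 3568×2007 canvas the master is height-limited at 3211.20 × 2007.00.
The 16:9 canvas is width-limited in 4143×4143, giving 4143.00 × 2330.44; scale factor 1.1612.
Applying the same ×1.1612: 3211.20 → 3728.70.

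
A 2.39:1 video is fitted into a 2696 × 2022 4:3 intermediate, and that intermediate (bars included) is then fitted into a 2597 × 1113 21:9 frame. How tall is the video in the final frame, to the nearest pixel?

First fit — 2.39:1 into 2696×2022 spans the width: 2696.00 × 1128.03.
4:3 in 2597×1113: fills the height, so the intermediate becomes 1484.00 × 1113.00 — a scale of ×0.5504.
Applying the same ×0.5504: 1128.03 → 620.92.

621 px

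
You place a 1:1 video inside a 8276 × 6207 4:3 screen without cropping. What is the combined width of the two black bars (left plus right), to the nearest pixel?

2069 px

1:1 is narrower than 4:3, so it spans the full height.
Content width = 6207 × 1/1 ≈ 6207.00 px.
Leftover width: 8276 − 6207.00 = 2069.00 px.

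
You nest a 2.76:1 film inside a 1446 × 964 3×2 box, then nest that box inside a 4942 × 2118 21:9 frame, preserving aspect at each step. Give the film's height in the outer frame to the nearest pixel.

First fit — 2.76:1 into 1446×964 spans the width: 1446.00 × 523.91.
The 3×2 canvas is height-limited in 4942×2118, giving 3177.00 × 2118.00; scale factor 2.1971.
So the film's height is 523.91 × 2.1971 ≈ 1151.09.

1151 px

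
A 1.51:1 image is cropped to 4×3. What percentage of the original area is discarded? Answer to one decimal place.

4×3 is narrower than 1.51:1, so the crop keeps the full height and trims the width.
Fraction kept = (1.333)/(1.510) ≈ 88.30%, so 11.70% is lost.

11.7%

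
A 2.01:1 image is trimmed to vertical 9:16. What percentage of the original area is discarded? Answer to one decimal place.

72.0%

The height stays; only width is cut (since vertical 9:16 is narrower than 2.01:1).
Fraction kept = (0.562)/(2.010) ≈ 27.99%, so 72.01% is lost.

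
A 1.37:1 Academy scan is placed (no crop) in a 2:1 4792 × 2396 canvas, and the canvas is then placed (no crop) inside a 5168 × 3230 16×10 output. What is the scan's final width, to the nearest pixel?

First fit — 1.37:1 Academy into 4792×2396 spans the height: 3282.52 × 2396.00.
The 2:1 canvas is width-limited in 5168×3230, giving 5168.00 × 2584.00; scale factor 1.0785.
So the scan's width is 3282.52 × 1.0785 ≈ 3540.08.

3540 px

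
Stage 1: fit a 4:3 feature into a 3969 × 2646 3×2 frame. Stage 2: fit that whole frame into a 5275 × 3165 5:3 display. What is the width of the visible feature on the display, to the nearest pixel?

4220 px

First fit — 4:3 into 3969×2646 spans the height: 3528.00 × 2646.00.
The 3×2 canvas is height-limited in 5275×3165, giving 4747.50 × 3165.00; scale factor 1.1961.
Applying the same ×1.1961: 3528.00 → 4220.00.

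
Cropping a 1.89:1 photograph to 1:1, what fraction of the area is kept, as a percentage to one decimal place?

52.9%

The height stays; only width is cut (since 1:1 is narrower than 1.89:1).
(1.000)/(1.890) ≈ 0.529 of the area survives.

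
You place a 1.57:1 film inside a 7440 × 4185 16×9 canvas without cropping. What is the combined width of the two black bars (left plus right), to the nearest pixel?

1.57:1 is narrower than 16×9, so it spans the full height.
The film is 4185 × 1.570 ≈ 6570.45 px wide.
7440 − 6570.45 = 869.55 px of bars.

870 px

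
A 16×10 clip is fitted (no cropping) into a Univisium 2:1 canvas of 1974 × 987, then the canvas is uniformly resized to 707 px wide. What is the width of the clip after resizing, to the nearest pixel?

Fitted into 1974×987, the clip spans the height; its width is 987 × 16/10 ≈ 1579.20 px.
Resizing to 707 px wide multiplies everything by 0.3582: 1579.20 → 565.60 px.

566 px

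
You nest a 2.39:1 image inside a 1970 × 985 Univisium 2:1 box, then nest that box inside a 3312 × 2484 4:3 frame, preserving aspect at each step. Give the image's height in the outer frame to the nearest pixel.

1386 px

Inside the 1970×985 canvas the image is width-limited at 1970.00 × 824.27.
Second fit — the Univisium 2:1 canvas into 3312×2484 spans the width: 3312.00 × 1656.00 (×1.6812 from 1970×985).
Applying the same ×1.6812: 824.27 → 1385.77.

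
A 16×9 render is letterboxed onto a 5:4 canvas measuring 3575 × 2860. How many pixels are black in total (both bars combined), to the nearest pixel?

16×9 (1.778) > 5:4 (1.250), so the render fills the width.
Content height = 3575 × 9/16 ≈ 2010.9375 px.
2860 − 2010.9375 = 849.0625 px of bars.
That's 849.0625 × 3575 ≈ 3035398 black pixels.

3035398 pixels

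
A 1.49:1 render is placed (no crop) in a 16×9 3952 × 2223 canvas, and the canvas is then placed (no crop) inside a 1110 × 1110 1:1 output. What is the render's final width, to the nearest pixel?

930 px

1.49:1 in 3952×2223: fills the height, so the render is 3312.27 × 2223.00.
Second fit — the 16×9 canvas into 1110×1110 spans the width: 1110.00 × 624.38 (×0.2809 from 3952×2223).
So the render's width is 3312.27 × 0.2809 ≈ 930.32.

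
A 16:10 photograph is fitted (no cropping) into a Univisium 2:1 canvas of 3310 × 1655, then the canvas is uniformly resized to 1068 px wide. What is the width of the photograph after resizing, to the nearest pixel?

Fitted into 3310×1655, the photograph spans the height; its width is 1655 × 16/10 ≈ 2648.00 px.
Scaling 3310 → 1068 is ×0.3227, so the width becomes 2648.00 × 0.3227 ≈ 854.40 px.

854 px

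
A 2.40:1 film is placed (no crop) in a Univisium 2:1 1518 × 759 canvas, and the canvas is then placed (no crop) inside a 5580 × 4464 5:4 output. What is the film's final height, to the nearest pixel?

2.40:1 in 1518×759: fills the width, so the film is 1518.00 × 632.50.
The Univisium 2:1 canvas is width-limited in 5580×4464, giving 5580.00 × 2790.00; scale factor 3.6759.
Applying the same ×3.6759: 632.50 → 2325.00.

2325 px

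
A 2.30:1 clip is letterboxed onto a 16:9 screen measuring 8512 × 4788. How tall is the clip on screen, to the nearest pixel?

Since 2.300 > 1.778, the clip is width-limited.
The clip is 8512 / 2.300 ≈ 3700.87 px tall.

3701 px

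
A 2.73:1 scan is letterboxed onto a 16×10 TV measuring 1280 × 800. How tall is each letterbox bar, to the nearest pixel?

166 px

Since 2.730 > 1.600, the scan is width-limited.
The scan is 1280 / 2.730 ≈ 468.86 px tall.
Leftover height: 800 − 468.86 = 331.14 px → 165.57 each side.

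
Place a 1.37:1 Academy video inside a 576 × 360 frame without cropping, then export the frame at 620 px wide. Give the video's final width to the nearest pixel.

Fitted into 576×360, the video spans the height; its width is 360 × 1.370 ≈ 493.20 px.
Scaling 576 → 620 is ×1.0764, so the width becomes 493.20 × 1.0764 ≈ 530.88 px.

531 px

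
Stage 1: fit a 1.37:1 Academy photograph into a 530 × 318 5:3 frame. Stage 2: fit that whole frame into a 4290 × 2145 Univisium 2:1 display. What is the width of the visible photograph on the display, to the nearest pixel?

1.37:1 Academy in 530×318: fills the height, so the photograph is 435.66 × 318.00.
The 5:3 canvas is height-limited in 4290×2145, giving 3575.00 × 2145.00; scale factor 6.7453.
The photograph scales with it: width 435.66 × 6.7453 ≈ 2938.65.

2939 px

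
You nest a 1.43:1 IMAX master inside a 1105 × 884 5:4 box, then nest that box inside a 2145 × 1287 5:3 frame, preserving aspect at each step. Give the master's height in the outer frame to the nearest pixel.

First fit — 1.43:1 IMAX into 1105×884 spans the width: 1105.00 × 772.73.
Second fit — the 5:4 canvas into 2145×1287 spans the height: 1608.75 × 1287.00 (×1.4559 from 1105×884).
So the master's height is 772.73 × 1.4559 ≈ 1125.00.

1125 px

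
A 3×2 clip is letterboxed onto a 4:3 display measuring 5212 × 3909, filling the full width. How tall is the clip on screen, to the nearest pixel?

Content height = 5212 × 2/3 ≈ 3474.67 px.

3475 px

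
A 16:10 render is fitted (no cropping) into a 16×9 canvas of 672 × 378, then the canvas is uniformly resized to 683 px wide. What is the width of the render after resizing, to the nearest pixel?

615 px

Fitted into 672×378, the render spans the height; its width is 378 × 16/10 ≈ 604.80 px.
Scaling 672 → 683 is ×1.0164, so the width becomes 604.80 × 1.0164 ≈ 614.70 px.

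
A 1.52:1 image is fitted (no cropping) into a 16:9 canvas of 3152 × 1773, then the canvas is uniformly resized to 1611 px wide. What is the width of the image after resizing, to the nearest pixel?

Fitted into 3152×1773, the image spans the height; its width is 1773 × 1.520 ≈ 2694.96 px.
Resizing to 1611 px wide multiplies everything by 0.5111: 2694.96 → 1377.40 px.

1377 px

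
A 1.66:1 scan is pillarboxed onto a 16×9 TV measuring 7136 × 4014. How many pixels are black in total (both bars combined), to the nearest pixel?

1897659 pixels

Since 1.660 < 1.778, the scan is height-limited.
That makes the image 6663.2400 px wide (4014 × 1.660).
Black = 7136 − 6663.2400 = 472.7600 px.
That's 472.7600 × 4014 ≈ 1897659 black pixels.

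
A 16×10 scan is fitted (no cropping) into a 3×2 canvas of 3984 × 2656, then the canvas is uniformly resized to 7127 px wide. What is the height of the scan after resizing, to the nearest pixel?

In the 3984×2656 frame the scan fills the width: height = 3984 × 10/16 ≈ 2490.00 px.
The frame scales by 7127/3984 = 1.7889; 2490.00 × 1.7889 ≈ 4454.38 px.

4454 px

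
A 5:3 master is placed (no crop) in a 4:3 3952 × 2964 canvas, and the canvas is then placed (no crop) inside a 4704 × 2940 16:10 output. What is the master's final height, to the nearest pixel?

Inside the 3952×2964 canvas the master is width-limited at 3952.00 × 2371.20.
4:3 in 4704×2940: fills the height, so the intermediate becomes 3920.00 × 2940.00 — a scale of ×0.9919.
So the master's height is 2371.20 × 0.9919 ≈ 2352.00.

2352 px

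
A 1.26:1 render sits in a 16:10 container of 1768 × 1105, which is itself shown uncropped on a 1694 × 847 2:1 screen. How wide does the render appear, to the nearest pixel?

1067 px

1.26:1 in 1768×1105: fills the height, so the render is 1392.30 × 1105.00.
Second fit — the 16:10 canvas into 1694×847 spans the height: 1355.20 × 847.00 (×0.7665 from 1768×1105).
The render scales with it: width 1392.30 × 0.7665 ≈ 1067.22.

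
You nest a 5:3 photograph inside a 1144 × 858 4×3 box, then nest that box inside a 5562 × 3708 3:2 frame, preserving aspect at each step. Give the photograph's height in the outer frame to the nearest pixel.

Inside the 1144×858 canvas the photograph is width-limited at 1144.00 × 686.40.
Second fit — the 4×3 canvas into 5562×3708 spans the height: 4944.00 × 3708.00 (×4.3217 from 1144×858).
The photograph scales with it: height 686.40 × 4.3217 ≈ 2966.40.

2966 px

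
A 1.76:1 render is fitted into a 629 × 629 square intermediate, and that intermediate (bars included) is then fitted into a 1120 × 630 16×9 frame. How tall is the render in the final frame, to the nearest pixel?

358 px

Inside the 629×629 canvas the render is width-limited at 629.00 × 357.39.
The square canvas is height-limited in 1120×630, giving 630.00 × 630.00; scale factor 1.0016.
Applying the same ×1.0016: 357.39 → 357.95.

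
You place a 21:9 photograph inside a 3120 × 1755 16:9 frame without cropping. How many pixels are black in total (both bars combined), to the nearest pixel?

1303714 pixels

Since 2.333 > 1.778, the photograph is width-limited.
Content height = 3120 × 9/21 ≈ 1337.1429 px.
Leftover height: 1755 − 1337.1429 = 417.8571 px.
Bar area = 417.8571 × 3120 ≈ 1303714 px.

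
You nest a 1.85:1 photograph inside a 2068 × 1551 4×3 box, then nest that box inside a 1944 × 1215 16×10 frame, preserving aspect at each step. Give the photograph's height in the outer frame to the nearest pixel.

Inside the 2068×1551 canvas the photograph is width-limited at 2068.00 × 1117.84.
The 4×3 canvas is height-limited in 1944×1215, giving 1620.00 × 1215.00; scale factor 0.7834.
The photograph scales with it: height 1117.84 × 0.7834 ≈ 875.68.

876 px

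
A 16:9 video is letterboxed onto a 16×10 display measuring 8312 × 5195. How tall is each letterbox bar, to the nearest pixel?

16:9 is wider than 16×10, so it spans the full width.
That makes the image 4675.50 px tall (8312 × 9/16).
Leftover height: 5195 − 4675.50 = 519.50 px → 259.75 each side.

260 px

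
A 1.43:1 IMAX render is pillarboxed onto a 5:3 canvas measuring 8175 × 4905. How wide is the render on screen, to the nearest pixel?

Since 1.430 < 1.667, the render is height-limited.
The render is 4905 × 1.430 ≈ 7014.15 px wide.

7014 px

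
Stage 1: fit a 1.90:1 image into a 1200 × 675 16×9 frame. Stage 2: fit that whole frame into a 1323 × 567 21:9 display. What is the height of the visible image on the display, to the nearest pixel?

531 px

Inside the 1200×675 canvas the image is width-limited at 1200.00 × 631.58.
The 16×9 canvas is height-limited in 1323×567, giving 1008.00 × 567.00; scale factor 0.8400.
The image scales with it: height 631.58 × 0.8400 ≈ 530.53.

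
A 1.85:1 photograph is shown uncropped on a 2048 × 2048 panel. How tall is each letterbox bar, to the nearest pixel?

1.85:1 (1.850) > square (1.000), so the photograph fills the width.
Content height = 2048 / 1.850 ≈ 1107.03 px.
Leftover height: 2048 − 1107.03 = 940.97 px → 470.49 each side.

470 px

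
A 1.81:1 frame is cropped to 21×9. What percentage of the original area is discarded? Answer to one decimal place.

22.4%

Going from 1.81:1 to 21×9 means cutting height while keeping width.
Area ratio = (1.810)/(2.333) = 77.57%; the remaining 22.43% is cropped out.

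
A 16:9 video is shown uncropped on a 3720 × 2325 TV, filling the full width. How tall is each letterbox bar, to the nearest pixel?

116 px

The video is 3720 × 9/16 ≈ 2092.50 px tall.
2325 − 2092.50 = 232.50 px of bars (116.25 each).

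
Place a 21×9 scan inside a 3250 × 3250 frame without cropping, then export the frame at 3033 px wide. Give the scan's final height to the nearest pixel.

1300 px

Fitted into 3250×3250, the scan spans the width; its height is 3250 × 9/21 ≈ 1392.86 px.
Scaling 3250 → 3033 is ×0.9332, so the height becomes 1392.86 × 0.9332 ≈ 1299.86 px.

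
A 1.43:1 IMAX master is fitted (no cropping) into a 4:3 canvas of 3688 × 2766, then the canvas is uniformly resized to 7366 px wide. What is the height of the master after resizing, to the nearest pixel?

5151 px

Fitted into 3688×2766, the master spans the width; its height is 3688 / 1.430 ≈ 2579.02 px.
The frame scales by 7366/3688 = 1.9973; 2579.02 × 1.9973 ≈ 5151.05 px.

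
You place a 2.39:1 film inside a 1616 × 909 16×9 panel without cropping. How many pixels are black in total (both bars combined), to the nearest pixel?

376285 pixels

Since 2.390 > 1.778, the film is width-limited.
The film is 1616 / 2.390 ≈ 676.1506 px tall.
Black = 909 − 676.1506 = 232.8494 px.
Bar area = 232.8494 × 1616 ≈ 376285 px.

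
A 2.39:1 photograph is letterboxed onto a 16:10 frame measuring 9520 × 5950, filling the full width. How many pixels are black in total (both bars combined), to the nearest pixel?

The photograph is 9520 / 2.390 ≈ 3983.2636 px tall.
Black = 5950 − 3983.2636 = 1966.7364 px.
That's 1966.7364 × 9520 ≈ 18723331 black pixels.

18723331 pixels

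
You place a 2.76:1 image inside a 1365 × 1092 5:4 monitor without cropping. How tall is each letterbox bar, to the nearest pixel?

299 px

2.76:1 (2.760) > 5:4 (1.250), so the image fills the width.
Content height = 1365 / 2.760 ≈ 494.57 px.
1092 − 494.57 = 597.43 px of bars (298.72 each).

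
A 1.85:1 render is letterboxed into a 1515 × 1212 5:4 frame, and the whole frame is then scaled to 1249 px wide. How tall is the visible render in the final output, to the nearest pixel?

Fitted into 1515×1212, the render spans the width; its height is 1515 / 1.850 ≈ 818.92 px.
Resizing to 1249 px wide multiplies everything by 0.8244: 818.92 → 675.14 px.

675 px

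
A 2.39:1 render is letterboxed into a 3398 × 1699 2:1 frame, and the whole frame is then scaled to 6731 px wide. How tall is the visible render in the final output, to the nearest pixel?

2816 px

At 3398×1699 the render is width-limited, so height = 3398 / 2.390 ≈ 1421.76 px.
Resizing to 6731 px wide multiplies everything by 1.9809: 1421.76 → 2816.32 px.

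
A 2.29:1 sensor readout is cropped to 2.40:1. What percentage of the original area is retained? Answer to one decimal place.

The width stays; only height is cut (since 2.40:1 is wider than 2.29:1).
Fraction kept = (2.290)/(2.400) ≈ 95.42%.

95.4%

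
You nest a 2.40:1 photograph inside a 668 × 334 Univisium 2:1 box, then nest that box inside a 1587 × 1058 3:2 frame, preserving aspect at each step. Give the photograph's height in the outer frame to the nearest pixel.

661 px

First fit — 2.40:1 into 668×334 spans the width: 668.00 × 278.33.
Second fit — the Univisium 2:1 canvas into 1587×1058 spans the width: 1587.00 × 793.50 (×2.3757 from 668×334).
So the photograph's height is 278.33 × 2.3757 ≈ 661.25.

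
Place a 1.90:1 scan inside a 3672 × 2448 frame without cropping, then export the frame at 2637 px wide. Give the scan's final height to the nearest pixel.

In the 3672×2448 frame the scan fills the width: height = 3672 / 1.900 ≈ 1932.63 px.
The frame scales by 2637/3672 = 0.7181; 1932.63 × 0.7181 ≈ 1387.89 px.

1388 px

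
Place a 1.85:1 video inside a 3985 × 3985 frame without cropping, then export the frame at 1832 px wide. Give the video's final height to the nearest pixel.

Fitted into 3985×3985, the video spans the width; its height is 3985 / 1.850 ≈ 2154.05 px.
The frame scales by 1832/3985 = 0.4597; 2154.05 × 0.4597 ≈ 990.27 px.

990 px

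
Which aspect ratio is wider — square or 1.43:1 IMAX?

1.43:1 IMAX

square = 1 and 1.43; 1.43 > 1.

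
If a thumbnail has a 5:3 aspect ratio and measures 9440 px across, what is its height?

5664 px

9440·3/5 = 5664.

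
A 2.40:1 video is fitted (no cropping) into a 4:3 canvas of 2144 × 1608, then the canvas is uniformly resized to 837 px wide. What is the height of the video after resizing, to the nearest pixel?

349 px

In the 2144×1608 frame the video fills the width: height = 2144 / 2.400 ≈ 893.33 px.
Resizing to 837 px wide multiplies everything by 0.3904: 893.33 → 348.75 px.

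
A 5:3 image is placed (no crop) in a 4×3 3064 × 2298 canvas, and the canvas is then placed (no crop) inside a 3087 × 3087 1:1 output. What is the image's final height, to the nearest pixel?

1852 px

First fit — 5:3 into 3064×2298 spans the width: 3064.00 × 1838.40.
The 4×3 canvas is width-limited in 3087×3087, giving 3087.00 × 2315.25; scale factor 1.0075.
So the image's height is 1838.40 × 1.0075 ≈ 1852.20.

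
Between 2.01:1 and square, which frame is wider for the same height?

2.01:1

2.01 and square = 1; 2.01 > 1.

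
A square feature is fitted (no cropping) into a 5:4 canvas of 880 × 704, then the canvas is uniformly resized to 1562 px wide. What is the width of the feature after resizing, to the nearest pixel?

1250 px

At 880×704 the feature is height-limited, so width = 704 × 1/1 ≈ 704.00 px.
Scaling 880 → 1562 is ×1.7750, so the width becomes 704.00 × 1.7750 ≈ 1249.60 px.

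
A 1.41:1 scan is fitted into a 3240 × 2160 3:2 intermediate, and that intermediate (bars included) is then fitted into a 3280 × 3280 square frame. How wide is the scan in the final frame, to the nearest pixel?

3083 px

Inside the 3240×2160 canvas the scan is height-limited at 3045.60 × 2160.00.
Second fit — the 3:2 canvas into 3280×3280 spans the width: 3280.00 × 2186.67 (×1.0123 from 3240×2160).
Applying the same ×1.0123: 3045.60 → 3083.20.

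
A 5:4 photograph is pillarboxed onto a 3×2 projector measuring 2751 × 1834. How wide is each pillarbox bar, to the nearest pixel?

5:4 (1.250) < 3×2 (1.500), so the photograph fills the height.
That makes the image 2292.50 px wide (1834 × 5/4).
Leftover width: 2751 − 2292.50 = 458.50 px → 229.25 each side.

229 px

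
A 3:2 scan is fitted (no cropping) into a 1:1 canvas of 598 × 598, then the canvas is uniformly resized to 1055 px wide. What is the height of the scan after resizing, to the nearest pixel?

703 px

In the 598×598 frame the scan fills the width: height = 598 × 2/3 ≈ 398.67 px.
Resizing to 1055 px wide multiplies everything by 1.7642: 398.67 → 703.33 px.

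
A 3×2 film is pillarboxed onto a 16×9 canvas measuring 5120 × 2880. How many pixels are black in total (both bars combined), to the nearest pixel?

2304000 pixels

3×2 (1.500) < 16×9 (1.778), so the film fills the height.
Content width = 2880 × 3/2 ≈ 4320.0000 px.
Leftover width: 5120 − 4320.0000 = 800.0000 px.
That's 800.0000 × 2880 ≈ 2304000 black pixels.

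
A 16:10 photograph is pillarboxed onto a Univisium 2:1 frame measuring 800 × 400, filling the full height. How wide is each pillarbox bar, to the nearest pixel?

80 px

Content width = 400 × 16/10 ≈ 640.00 px.
Leftover width: 800 − 640.00 = 160.00 px → 80.00 each side.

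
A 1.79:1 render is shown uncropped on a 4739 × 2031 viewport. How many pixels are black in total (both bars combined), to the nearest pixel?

1.79:1 (1.790) < 21:9 (2.333), so the render fills the height.
The render is 2031 × 1.790 ≈ 3635.4900 px wide.
Leftover width: 4739 − 3635.4900 = 1103.5100 px.
Across the 2031-px span: 1103.5100 × 2031 ≈ 2241229 px.

2241229 pixels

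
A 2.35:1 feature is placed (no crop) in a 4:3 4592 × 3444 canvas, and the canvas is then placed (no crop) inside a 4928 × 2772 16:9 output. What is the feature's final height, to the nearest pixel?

Inside the 4592×3444 canvas the feature is width-limited at 4592.00 × 1954.04.
Second fit — the 4:3 canvas into 4928×2772 spans the height: 3696.00 × 2772.00 (×0.8049 from 4592×3444).
The feature scales with it: height 1954.04 × 0.8049 ≈ 1572.77.

1573 px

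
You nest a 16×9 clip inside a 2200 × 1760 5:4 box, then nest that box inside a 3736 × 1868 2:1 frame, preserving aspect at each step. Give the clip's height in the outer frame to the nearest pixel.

First fit — 16×9 into 2200×1760 spans the width: 2200.00 × 1237.50.
Second fit — the 5:4 canvas into 3736×1868 spans the height: 2335.00 × 1868.00 (×1.0614 from 2200×1760).
Applying the same ×1.0614: 1237.50 → 1313.44.

1313 px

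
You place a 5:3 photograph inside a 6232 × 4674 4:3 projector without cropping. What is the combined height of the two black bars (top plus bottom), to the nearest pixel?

5:3 (1.667) > 4:3 (1.333), so the photograph fills the width.
The photograph is 6232 × 3/5 ≈ 3739.20 px tall.
4674 − 3739.20 = 934.80 px of bars.

935 px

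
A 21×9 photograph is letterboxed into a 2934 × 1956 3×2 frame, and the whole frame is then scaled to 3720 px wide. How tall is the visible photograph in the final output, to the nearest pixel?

1594 px

At 2934×1956 the photograph is width-limited, so height = 2934 × 9/21 ≈ 1257.43 px.
Resizing to 3720 px wide multiplies everything by 1.2679: 1257.43 → 1594.29 px.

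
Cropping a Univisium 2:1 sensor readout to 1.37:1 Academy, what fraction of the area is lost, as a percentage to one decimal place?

31.5%

The height stays; only width is cut (since 1.37:1 Academy is narrower than Univisium 2:1).
Fraction kept = (1.370)/(2.000) ≈ 68.50%, so 31.50% is lost.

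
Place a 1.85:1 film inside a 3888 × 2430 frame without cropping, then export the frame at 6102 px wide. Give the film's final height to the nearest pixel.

In the 3888×2430 frame the film fills the width: height = 3888 / 1.850 ≈ 2101.62 px.
Scaling 3888 → 6102 is ×1.5694, so the height becomes 2101.62 × 1.5694 ≈ 3298.38 px.

3298 px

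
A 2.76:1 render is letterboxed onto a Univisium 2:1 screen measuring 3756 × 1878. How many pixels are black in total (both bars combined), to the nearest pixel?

Since 2.760 > 2.000, the render is width-limited.
That makes the image 1360.8696 px tall (3756 / 2.760).
Leftover height: 1878 − 1360.8696 = 517.1304 px.
Bar area = 517.1304 × 3756 ≈ 1942342 px.

1942342 pixels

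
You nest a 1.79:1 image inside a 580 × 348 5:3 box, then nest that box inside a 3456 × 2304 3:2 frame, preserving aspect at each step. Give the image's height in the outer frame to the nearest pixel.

First fit — 1.79:1 into 580×348 spans the width: 580.00 × 324.02.
5:3 in 3456×2304: fills the width, so the intermediate becomes 3456.00 × 2073.60 — a scale of ×5.9586.
The image scales with it: height 324.02 × 5.9586 ≈ 1930.73.

1931 px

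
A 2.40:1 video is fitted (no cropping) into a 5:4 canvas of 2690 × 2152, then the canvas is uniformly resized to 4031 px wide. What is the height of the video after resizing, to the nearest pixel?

Fitted into 2690×2152, the video spans the width; its height is 2690 / 2.400 ≈ 1120.83 px.
Resizing to 4031 px wide multiplies everything by 1.4985: 1120.83 → 1679.58 px.

1680 px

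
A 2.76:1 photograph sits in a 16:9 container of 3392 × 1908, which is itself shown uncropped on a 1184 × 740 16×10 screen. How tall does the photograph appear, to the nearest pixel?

First fit — 2.76:1 into 3392×1908 spans the width: 3392.00 × 1228.99.
The 16:9 canvas is width-limited in 1184×740, giving 1184.00 × 666.00; scale factor 0.3491.
The photograph scales with it: height 1228.99 × 0.3491 ≈ 428.99.

429 px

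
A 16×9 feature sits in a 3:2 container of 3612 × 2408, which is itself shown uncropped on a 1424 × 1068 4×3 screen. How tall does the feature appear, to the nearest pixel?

801 px

16×9 in 3612×2408: fills the width, so the feature is 3612.00 × 2031.75.
Second fit — the 3:2 canvas into 1424×1068 spans the width: 1424.00 × 949.33 (×0.3942 from 3612×2408).
So the feature's height is 2031.75 × 0.3942 ≈ 801.00.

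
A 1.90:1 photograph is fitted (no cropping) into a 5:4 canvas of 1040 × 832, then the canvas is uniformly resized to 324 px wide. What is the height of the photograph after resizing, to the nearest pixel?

171 px

Fitted into 1040×832, the photograph spans the width; its height is 1040 / 1.900 ≈ 547.37 px.
Scaling 1040 → 324 is ×0.3115, so the height becomes 547.37 × 0.3115 ≈ 170.53 px.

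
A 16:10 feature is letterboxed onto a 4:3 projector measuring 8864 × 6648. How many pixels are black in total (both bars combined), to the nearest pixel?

9821312 pixels

16:10 is wider than 4:3, so it spans the full width.
Content height = 8864 × 10/16 ≈ 5540.0000 px.
Leftover height: 6648 − 5540.0000 = 1108.0000 px.
That's 1108.0000 × 8864 ≈ 9821312 black pixels.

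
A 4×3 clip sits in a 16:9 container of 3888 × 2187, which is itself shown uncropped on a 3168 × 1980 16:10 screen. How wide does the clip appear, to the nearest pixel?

2376 px

4×3 in 3888×2187: fills the height, so the clip is 2916.00 × 2187.00.
The 16:9 canvas is width-limited in 3168×1980, giving 3168.00 × 1782.00; scale factor 0.8148.
Applying the same ×0.8148: 2916.00 → 2376.00.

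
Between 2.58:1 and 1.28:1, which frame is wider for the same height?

2.58:1

2.58 and 1.28; 2.58 > 1.28.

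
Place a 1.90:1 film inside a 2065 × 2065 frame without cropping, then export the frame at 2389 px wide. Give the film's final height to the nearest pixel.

At 2065×2065 the film is width-limited, so height = 2065 / 1.900 ≈ 1086.84 px.
Resizing to 2389 px wide multiplies everything by 1.1569: 1086.84 → 1257.37 px.

1257 px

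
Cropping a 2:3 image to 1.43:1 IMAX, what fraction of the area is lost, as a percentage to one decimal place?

1.43:1 IMAX is wider than 2:3, so the crop keeps the full width and trims the height.
Fraction kept = (0.667)/(1.430) ≈ 46.62%, so 53.38% is lost.

53.4%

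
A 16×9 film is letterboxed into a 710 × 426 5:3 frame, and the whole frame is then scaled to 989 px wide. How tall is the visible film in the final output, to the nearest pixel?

Fitted into 710×426, the film spans the width; its height is 710 × 9/16 ≈ 399.38 px.
The frame scales by 989/710 = 1.3930; 399.38 × 1.3930 ≈ 556.31 px.

556 px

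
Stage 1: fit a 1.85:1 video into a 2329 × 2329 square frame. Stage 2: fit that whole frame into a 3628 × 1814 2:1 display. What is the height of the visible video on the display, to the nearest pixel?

1.85:1 in 2329×2329: fills the width, so the video is 2329.00 × 1258.92.
square in 3628×1814: fills the height, so the intermediate becomes 1814.00 × 1814.00 — a scale of ×0.7789.
So the video's height is 1258.92 × 0.7789 ≈ 980.54.

981 px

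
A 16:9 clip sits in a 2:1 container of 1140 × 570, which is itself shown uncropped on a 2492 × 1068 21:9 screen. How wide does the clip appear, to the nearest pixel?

1899 px

16:9 in 1140×570: fills the height, so the clip is 1013.33 × 570.00.
The 2:1 canvas is height-limited in 2492×1068, giving 2136.00 × 1068.00; scale factor 1.8737.
Applying the same ×1.8737: 1013.33 → 1898.67.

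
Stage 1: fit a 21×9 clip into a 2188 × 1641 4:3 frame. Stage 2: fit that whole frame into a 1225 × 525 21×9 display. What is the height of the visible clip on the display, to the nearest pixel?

Inside the 2188×1641 canvas the clip is width-limited at 2188.00 × 937.71.
4:3 in 1225×525: fills the height, so the intermediate becomes 700.00 × 525.00 — a scale of ×0.3199.
The clip scales with it: height 937.71 × 0.3199 ≈ 300.00.

300 px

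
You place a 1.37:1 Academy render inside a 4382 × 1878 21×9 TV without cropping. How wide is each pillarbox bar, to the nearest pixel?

1.37:1 Academy is narrower than 21×9, so it spans the full height.
That makes the image 2572.86 px wide (1878 × 1.370).
4382 − 2572.86 = 1809.14 px of bars (904.57 each).

905 px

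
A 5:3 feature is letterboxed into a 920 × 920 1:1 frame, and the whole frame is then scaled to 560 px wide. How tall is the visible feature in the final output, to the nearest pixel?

Fitted into 920×920, the feature spans the width; its height is 920 × 3/5 ≈ 552.00 px.
The frame scales by 560/920 = 0.6087; 552.00 × 0.6087 ≈ 336.00 px.

336 px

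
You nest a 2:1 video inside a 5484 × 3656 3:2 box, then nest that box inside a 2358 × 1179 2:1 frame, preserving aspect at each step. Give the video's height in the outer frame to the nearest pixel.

2:1 in 5484×3656: fills the width, so the video is 5484.00 × 2742.00.
The 3:2 canvas is height-limited in 2358×1179, giving 1768.50 × 1179.00; scale factor 0.3225.
So the video's height is 2742.00 × 0.3225 ≈ 884.25.

884 px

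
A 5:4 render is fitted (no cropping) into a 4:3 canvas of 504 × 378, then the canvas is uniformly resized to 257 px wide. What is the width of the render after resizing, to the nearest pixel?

In the 504×378 frame the render fills the height: width = 378 × 5/4 ≈ 472.50 px.
The frame scales by 257/504 = 0.5099; 472.50 × 0.5099 ≈ 240.94 px.

241 px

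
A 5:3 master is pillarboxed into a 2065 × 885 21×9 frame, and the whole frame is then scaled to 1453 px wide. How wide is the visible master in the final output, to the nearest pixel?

1038 px

In the 2065×885 frame the master fills the height: width = 885 × 5/3 ≈ 1475.00 px.
Resizing to 1453 px wide multiplies everything by 0.7036: 1475.00 → 1037.86 px.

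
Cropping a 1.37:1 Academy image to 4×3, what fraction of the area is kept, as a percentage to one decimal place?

97.3%

Going from 1.37:1 Academy to 4×3 means cutting width while keeping height.
(1.333)/(1.370) ≈ 0.973 of the area survives.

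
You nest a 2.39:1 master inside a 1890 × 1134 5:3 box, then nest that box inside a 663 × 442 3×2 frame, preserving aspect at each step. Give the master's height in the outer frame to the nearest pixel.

First fit — 2.39:1 into 1890×1134 spans the width: 1890.00 × 790.79.
Second fit — the 5:3 canvas into 663×442 spans the width: 663.00 × 397.80 (×0.3508 from 1890×1134).
The master scales with it: height 790.79 × 0.3508 ≈ 277.41.

277 px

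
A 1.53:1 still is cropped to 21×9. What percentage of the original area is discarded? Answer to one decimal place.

34.4%

The width stays; only height is cut (since 21×9 is wider than 1.53:1).
Fraction kept = (1.530)/(2.333) ≈ 65.57%, so 34.43% is lost.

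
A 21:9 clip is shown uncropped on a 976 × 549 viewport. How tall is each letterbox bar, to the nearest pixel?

21:9 is wider than 16×9, so it spans the full width.
That makes the image 418.29 px tall (976 × 9/21).
Black = 549 − 418.29 = 130.71 px, or 65.36 per bar.

65 px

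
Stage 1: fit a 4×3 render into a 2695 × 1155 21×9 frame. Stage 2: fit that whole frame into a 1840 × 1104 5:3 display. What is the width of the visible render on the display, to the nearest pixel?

Inside the 2695×1155 canvas the render is height-limited at 1540.00 × 1155.00.
Second fit — the 21×9 canvas into 1840×1104 spans the width: 1840.00 × 788.57 (×0.6827 from 2695×1155).
So the render's width is 1540.00 × 0.6827 ≈ 1051.43.

1051 px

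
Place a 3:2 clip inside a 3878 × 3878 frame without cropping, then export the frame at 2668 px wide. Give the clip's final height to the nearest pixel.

1779 px

Fitted into 3878×3878, the clip spans the width; its height is 3878 × 2/3 ≈ 2585.33 px.
Resizing to 2668 px wide multiplies everything by 0.6880: 2585.33 → 1778.67 px.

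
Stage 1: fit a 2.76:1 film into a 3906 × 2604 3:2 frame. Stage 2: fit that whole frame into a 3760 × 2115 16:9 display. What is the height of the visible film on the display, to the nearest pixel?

2.76:1 in 3906×2604: fills the width, so the film is 3906.00 × 1415.22.
Second fit — the 3:2 canvas into 3760×2115 spans the height: 3172.50 × 2115.00 (×0.8122 from 3906×2604).
So the film's height is 1415.22 × 0.8122 ≈ 1149.46.

1149 px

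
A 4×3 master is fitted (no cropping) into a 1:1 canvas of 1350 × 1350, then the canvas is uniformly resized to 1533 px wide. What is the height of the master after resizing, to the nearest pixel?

1150 px

Fitted into 1350×1350, the master spans the width; its height is 1350 × 3/4 ≈ 1012.50 px.
Resizing to 1533 px wide multiplies everything by 1.1356: 1012.50 → 1149.75 px.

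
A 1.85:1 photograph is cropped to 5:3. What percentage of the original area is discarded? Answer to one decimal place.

9.9%

The height stays; only width is cut (since 5:3 is narrower than 1.85:1).
Area ratio = (1.667)/(1.850) = 90.09%; the remaining 9.91% is cropped out.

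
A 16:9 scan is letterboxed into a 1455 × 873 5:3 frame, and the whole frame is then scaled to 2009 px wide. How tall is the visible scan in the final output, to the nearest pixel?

At 1455×873 the scan is width-limited, so height = 1455 × 9/16 ≈ 818.44 px.
Scaling 1455 → 2009 is ×1.3808, so the height becomes 818.44 × 1.3808 ≈ 1130.06 px.

1130 px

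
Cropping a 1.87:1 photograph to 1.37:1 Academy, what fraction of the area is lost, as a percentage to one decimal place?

26.7%

The height stays; only width is cut (since 1.37:1 Academy is narrower than 1.87:1).
(1.370)/(1.870) ≈ 0.733 of the area survives, leaving 26.74% discarded.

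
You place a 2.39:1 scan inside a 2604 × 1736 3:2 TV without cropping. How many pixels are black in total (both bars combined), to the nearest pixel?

1683382 pixels

Since 2.390 > 1.500, the scan is width-limited.
That makes the image 1089.5397 px tall (2604 / 2.390).
1736 − 1089.5397 = 646.4603 px of bars.
Across the 2604-px span: 646.4603 × 2604 ≈ 1683382 px.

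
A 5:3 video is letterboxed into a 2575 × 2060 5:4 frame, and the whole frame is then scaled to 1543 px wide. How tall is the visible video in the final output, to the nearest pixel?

926 px

In the 2575×2060 frame the video fills the width: height = 2575 × 3/5 ≈ 1545.00 px.
Scaling 2575 → 1543 is ×0.5992, so the height becomes 1545.00 × 0.5992 ≈ 925.80 px.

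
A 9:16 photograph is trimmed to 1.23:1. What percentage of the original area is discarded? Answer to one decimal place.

1.23:1 is wider than 9:16, so the crop keeps the full width and trims the height.
(0.562)/(1.230) ≈ 0.457 of the area survives, leaving 54.27% discarded.

54.3%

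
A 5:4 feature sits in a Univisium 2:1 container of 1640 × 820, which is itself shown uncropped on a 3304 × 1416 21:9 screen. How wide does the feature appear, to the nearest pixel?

1770 px

Inside the 1640×820 canvas the feature is height-limited at 1025.00 × 820.00.
Univisium 2:1 in 3304×1416: fills the height, so the intermediate becomes 2832.00 × 1416.00 — a scale of ×1.7268.
So the feature's width is 1025.00 × 1.7268 ≈ 1770.00.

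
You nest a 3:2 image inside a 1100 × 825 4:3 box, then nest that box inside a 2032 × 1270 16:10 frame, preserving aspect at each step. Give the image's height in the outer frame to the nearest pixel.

1129 px

First fit — 3:2 into 1100×825 spans the width: 1100.00 × 733.33.
The 4:3 canvas is height-limited in 2032×1270, giving 1693.33 × 1270.00; scale factor 1.5394.
Applying the same ×1.5394: 733.33 → 1128.89.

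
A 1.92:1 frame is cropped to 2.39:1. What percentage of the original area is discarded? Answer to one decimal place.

Going from 1.92:1 to 2.39:1 means cutting height while keeping width.
Fraction kept = (1.920)/(2.390) ≈ 80.33%, so 19.67% is lost.

19.7%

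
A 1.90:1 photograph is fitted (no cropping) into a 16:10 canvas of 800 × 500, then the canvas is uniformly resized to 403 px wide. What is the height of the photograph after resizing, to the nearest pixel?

Fitted into 800×500, the photograph spans the width; its height is 800 / 1.900 ≈ 421.05 px.
Resizing to 403 px wide multiplies everything by 0.5038: 421.05 → 212.11 px.

212 px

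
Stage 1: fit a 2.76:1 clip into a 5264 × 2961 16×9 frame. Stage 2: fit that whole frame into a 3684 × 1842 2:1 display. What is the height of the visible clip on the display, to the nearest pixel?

1186 px

Inside the 5264×2961 canvas the clip is width-limited at 5264.00 × 1907.25.
16×9 in 3684×1842: fills the height, so the intermediate becomes 3274.67 × 1842.00 — a scale of ×0.6221.
Applying the same ×0.6221: 1907.25 → 1186.47.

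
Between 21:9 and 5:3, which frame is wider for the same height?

21:9

21:9 = 2.333 and 5:3 = 1.667; 2.333 > 1.667.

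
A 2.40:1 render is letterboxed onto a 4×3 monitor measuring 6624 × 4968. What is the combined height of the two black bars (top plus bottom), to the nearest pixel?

2.40:1 is wider than 4×3, so it spans the full width.
Content height = 6624 / 2.400 ≈ 2760.00 px.
4968 − 2760.00 = 2208.00 px of bars.

2208 px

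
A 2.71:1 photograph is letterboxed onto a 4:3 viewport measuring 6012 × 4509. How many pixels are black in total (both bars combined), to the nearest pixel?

13770785 pixels

Since 2.710 > 1.333, the photograph is width-limited.
Content height = 6012 / 2.710 ≈ 2218.4502 px.
Leftover height: 4509 − 2218.4502 = 2290.5498 px.
Across the 6012-px span: 2290.5498 × 6012 ≈ 13770785 px.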